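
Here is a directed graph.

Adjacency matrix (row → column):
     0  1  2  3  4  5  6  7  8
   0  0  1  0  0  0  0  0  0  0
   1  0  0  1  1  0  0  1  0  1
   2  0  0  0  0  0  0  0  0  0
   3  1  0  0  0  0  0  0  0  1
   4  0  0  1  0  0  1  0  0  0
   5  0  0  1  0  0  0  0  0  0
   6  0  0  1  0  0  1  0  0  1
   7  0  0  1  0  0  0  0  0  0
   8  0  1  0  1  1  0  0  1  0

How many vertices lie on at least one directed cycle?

5

A vertex is on a directed cycle iff it belongs to a strongly connected component of size ≥ 2 (or has a self-loop).
The vertices on cycles are {0, 1, 3, 6, 8} — 5 in total.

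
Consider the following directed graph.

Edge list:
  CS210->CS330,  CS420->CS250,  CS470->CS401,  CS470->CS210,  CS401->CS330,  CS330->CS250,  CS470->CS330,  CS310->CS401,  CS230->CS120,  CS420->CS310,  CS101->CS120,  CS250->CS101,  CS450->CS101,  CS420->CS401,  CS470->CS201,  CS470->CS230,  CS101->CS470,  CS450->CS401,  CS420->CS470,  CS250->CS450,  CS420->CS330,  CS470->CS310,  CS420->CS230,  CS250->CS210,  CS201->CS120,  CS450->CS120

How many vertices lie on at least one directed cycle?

A vertex is on a directed cycle iff it belongs to a strongly connected component of size ≥ 2 (or has a self-loop).
The vertices on cycles are {CS101, CS210, CS250, CS310, CS330, CS401, CS450, CS470} — 8 in total.

8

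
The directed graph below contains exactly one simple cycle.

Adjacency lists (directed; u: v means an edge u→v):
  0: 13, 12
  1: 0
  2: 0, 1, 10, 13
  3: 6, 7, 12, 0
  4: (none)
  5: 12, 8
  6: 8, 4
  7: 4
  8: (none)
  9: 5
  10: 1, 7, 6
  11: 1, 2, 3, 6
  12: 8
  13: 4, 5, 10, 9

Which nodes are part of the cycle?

0, 1, 10, 13

DFS with gray/black marking from 13:
13 gray
  4 gray
  4 black
  5 gray
    12 gray
      8 gray
      8 black
    12 black
    5→8: 8 black — skip
  5 black
  10 gray
    1 gray
      0 gray
        0→13: 13 is gray → back edge
Back edge closes the cycle 13 → 10 → 1 → 0 → 13; its vertices are {0, 1, 10, 13}.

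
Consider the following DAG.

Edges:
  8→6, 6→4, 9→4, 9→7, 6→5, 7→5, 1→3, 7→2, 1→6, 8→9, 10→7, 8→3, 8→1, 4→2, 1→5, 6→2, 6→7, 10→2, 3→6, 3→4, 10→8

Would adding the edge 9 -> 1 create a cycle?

No

Adding 9→1 creates a cycle iff 1 can already reach 9.
Explore from 1: no path reaches 9. The graph stays acyclic.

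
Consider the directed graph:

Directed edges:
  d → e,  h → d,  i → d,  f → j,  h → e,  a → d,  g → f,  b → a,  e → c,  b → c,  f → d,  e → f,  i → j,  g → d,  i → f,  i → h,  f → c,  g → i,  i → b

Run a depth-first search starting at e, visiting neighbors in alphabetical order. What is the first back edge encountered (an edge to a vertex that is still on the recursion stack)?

d->e

DFS from e (visiting neighbors in alphabetical order); mark gray on enter, black on exit:
e gray
  c gray
  c black
  f gray
    f→c: c black — skip
    d gray
      d→e: e is gray → back edge
First back edge: d → e.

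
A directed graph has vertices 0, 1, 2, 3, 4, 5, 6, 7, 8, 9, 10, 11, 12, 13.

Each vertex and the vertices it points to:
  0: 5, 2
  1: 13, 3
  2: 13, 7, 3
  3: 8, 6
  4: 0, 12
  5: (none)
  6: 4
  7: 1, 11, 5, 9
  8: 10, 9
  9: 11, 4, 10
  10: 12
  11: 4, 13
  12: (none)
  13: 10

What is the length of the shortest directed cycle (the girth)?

5

For each vertex v, BFS finds the shortest path from v back to v.
The shortest such closed walk is 0 → 2 → 7 → 9 → 4 → 0, length 5.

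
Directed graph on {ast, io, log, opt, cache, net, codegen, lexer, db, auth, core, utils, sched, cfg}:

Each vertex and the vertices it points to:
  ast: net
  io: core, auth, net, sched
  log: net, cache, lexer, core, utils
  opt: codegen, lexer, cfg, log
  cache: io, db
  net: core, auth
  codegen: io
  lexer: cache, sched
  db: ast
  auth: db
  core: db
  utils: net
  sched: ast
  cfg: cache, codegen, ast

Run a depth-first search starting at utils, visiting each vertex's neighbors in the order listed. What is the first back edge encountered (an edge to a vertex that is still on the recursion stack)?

ast->net

DFS from utils (visiting each vertex's neighbors in the order listed); mark gray on enter, black on exit:
utils gray
  net gray
    core gray
      db gray
        ast gray
          ast→net: net is gray → back edge
First back edge: ast → net.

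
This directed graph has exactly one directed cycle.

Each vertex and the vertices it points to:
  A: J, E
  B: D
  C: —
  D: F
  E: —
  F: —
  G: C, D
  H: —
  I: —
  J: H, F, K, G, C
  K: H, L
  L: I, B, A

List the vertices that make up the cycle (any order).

A, J, K, L

DFS with gray/black marking from L:
L gray
  I gray
  I black
  B gray
    D gray
      F gray
      F black
    D black
  B black
  A gray
    J gray
      H gray
      H black
      J→F: F black — skip
      K gray
        K→H: H black — skip
        K→L: L is gray → back edge
Back edge closes the cycle L → A → J → K → L; its vertices are {A, J, K, L}.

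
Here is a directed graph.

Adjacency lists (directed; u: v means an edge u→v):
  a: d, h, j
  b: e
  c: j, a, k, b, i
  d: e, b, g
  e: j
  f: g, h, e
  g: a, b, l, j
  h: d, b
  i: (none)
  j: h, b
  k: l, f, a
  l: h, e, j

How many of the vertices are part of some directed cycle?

8

A vertex is on a directed cycle iff it belongs to a strongly connected component of size ≥ 2 (or has a self-loop).
The vertices on cycles are {a, b, d, e, g, h, j, l} — 8 in total.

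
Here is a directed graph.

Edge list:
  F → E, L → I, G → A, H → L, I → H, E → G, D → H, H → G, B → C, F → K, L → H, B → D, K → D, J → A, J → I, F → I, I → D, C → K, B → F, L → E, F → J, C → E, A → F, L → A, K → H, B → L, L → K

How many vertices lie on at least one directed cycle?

10

A vertex is on a directed cycle iff it belongs to a strongly connected component of size ≥ 2 (or has a self-loop).
The vertices on cycles are {A, D, E, F, G, H, I, J, K, L} — 10 in total.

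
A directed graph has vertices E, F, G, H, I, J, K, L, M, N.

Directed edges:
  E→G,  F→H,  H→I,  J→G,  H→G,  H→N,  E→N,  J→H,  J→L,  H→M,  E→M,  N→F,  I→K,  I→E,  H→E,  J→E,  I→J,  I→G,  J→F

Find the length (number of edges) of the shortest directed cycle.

3

For each vertex v, BFS finds the shortest path from v back to v.
The shortest such closed walk is J → H → I → J, length 3.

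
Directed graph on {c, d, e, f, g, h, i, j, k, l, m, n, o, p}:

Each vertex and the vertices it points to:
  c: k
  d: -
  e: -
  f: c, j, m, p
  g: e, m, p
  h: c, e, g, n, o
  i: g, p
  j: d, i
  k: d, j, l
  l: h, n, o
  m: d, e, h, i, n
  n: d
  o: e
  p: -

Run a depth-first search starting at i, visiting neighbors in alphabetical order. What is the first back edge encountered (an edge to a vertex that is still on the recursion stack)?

DFS from i (visiting neighbors in alphabetical order); mark gray on enter, black on exit:
i gray
  g gray
    e gray
    e black
    m gray
      d gray
      d black
      m→e: e black — skip
      h gray
        c gray
          k gray
            k→d: d black — skip
            j gray
              j→d: d black — skip
              j→i: i is gray → back edge
First back edge: j → i.

j->i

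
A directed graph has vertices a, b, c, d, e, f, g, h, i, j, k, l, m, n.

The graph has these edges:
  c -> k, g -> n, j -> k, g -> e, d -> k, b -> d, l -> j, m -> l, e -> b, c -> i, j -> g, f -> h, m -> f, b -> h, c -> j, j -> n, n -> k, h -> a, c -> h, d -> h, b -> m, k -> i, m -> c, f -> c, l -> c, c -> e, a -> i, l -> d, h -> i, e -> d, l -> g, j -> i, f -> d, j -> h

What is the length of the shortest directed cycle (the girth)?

4

For each vertex v, BFS finds the shortest path from v back to v.
The shortest such closed walk is m → c → e → b → m, length 4.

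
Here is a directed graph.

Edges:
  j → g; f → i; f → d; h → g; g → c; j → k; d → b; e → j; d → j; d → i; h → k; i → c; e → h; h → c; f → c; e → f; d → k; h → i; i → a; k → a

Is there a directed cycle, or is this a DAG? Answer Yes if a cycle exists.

No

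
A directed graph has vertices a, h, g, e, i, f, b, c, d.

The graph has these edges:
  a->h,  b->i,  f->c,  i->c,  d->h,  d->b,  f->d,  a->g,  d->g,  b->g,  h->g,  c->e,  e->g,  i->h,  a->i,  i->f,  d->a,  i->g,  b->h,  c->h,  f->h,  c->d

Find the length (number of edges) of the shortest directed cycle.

4

For each vertex v, BFS finds the shortest path from v back to v.
The shortest such closed walk is f → d → b → i → f, length 4.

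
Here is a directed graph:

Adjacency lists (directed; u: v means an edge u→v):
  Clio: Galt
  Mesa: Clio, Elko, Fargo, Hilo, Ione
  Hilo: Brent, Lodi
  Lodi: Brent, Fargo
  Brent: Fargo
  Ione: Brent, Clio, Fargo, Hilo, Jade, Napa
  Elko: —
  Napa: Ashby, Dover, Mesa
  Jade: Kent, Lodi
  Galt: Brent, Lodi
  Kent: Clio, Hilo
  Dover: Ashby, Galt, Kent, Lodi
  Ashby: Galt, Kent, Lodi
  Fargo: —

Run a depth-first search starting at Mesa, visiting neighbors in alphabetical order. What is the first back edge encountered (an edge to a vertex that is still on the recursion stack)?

DFS from Mesa (visiting neighbors in alphabetical order); mark gray on enter, black on exit:
Mesa gray
  Clio gray
    Galt gray
      Brent gray
        Fargo gray
        Fargo black
      Brent black
      Lodi gray
        Lodi→Brent: Brent black — skip
        Lodi→Fargo: Fargo black — skip
      Lodi black
    Galt black
  Clio black
  Elko gray
  Elko black
  Mesa→Fargo: Fargo black — skip
  Hilo gray
    Hilo→Brent: Brent black — skip
    Hilo→Lodi: Lodi black — skip
  Hilo black
  Ione gray
    Ione→Brent: Brent black — skip
    Ione→Clio: Clio black — skip
    Ione→Fargo: Fargo black — skip
    Ione→Hilo: Hilo black — skip
    Jade gray
      Kent gray
        Kent→Clio: Clio black — skip
        Kent→Hilo: Hilo black — skip
      Kent black
      Jade→Lodi: Lodi black — skip
    Jade black
    Napa gray
      Ashby gray
        Ashby→Galt: Galt black — skip
        Ashby→Kent: Kent black — skip
        Ashby→Lodi: Lodi black — skip
      Ashby black
      Dover gray
        Dover→Ashby: Ashby black — skip
        Dover→Galt: Galt black — skip
        Dover→Kent: Kent black — skip
        Dover→Lodi: Lodi black — skip
      Dover black
      Napa→Mesa: Mesa is gray → back edge
First back edge: Napa → Mesa.

Napa->Mesa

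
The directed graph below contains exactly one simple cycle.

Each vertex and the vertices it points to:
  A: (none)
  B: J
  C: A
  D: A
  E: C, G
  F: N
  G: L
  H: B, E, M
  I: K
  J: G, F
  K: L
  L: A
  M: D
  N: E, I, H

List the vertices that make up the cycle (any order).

DFS with gray/black marking from N:
N gray
  E gray
    C gray
      A gray
      A black
    C black
    G gray
      L gray
        L→A: A black — skip
      L black
    G black
  E black
  I gray
    K gray
      K→L: L black — skip
    K black
  I black
  H gray
    B gray
      J gray
        J→G: G black — skip
        F gray
          F→N: N is gray → back edge
Back edge closes the cycle N → H → B → J → F → N; its vertices are {B, F, H, J, N}.

B, F, H, J, N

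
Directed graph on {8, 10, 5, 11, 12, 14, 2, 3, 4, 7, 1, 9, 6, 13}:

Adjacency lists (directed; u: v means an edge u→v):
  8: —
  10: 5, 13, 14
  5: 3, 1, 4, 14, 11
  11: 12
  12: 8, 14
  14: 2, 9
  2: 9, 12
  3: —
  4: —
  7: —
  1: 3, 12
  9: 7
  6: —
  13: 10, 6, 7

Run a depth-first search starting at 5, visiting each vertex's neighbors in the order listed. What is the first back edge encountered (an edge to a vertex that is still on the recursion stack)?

DFS from 5 (visiting each vertex's neighbors in the order listed); mark gray on enter, black on exit:
5 gray
  3 gray
  3 black
  1 gray
    1→3: 3 black — skip
    12 gray
      8 gray
      8 black
      14 gray
        2 gray
          9 gray
            7 gray
            7 black
          9 black
          2→12: 12 is gray → back edge
First back edge: 2 → 12.

2->12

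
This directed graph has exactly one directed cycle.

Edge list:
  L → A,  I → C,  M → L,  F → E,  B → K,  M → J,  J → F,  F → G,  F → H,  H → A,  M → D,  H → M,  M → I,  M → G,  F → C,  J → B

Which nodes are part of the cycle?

F, H, J, M

DFS with gray/black marking from M:
M gray
  D gray
  D black
  J gray
    B gray
      K gray
      K black
    B black
    F gray
      E gray
      E black
      C gray
      C black
      H gray
        H→M: M is gray → back edge
Back edge closes the cycle M → J → F → H → M; its vertices are {F, H, J, M}.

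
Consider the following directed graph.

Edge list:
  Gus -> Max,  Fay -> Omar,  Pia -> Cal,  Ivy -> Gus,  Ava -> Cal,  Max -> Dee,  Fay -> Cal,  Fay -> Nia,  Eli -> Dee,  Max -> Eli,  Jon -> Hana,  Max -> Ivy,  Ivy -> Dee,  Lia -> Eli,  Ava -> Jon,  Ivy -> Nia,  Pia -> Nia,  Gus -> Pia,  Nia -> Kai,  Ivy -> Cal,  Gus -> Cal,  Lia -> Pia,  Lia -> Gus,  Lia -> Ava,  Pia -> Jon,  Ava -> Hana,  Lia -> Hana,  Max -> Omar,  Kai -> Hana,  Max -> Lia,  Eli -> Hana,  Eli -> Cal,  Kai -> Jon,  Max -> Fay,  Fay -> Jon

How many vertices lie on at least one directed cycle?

A vertex is on a directed cycle iff it belongs to a strongly connected component of size ≥ 2 (or has a self-loop).
The vertices on cycles are {Gus, Ivy, Lia, Max} — 4 in total.

4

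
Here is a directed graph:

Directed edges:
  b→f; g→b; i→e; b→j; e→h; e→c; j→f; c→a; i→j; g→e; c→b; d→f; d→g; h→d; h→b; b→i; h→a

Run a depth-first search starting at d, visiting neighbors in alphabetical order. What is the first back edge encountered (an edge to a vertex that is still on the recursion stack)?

c→b

DFS from d (visiting neighbors in alphabetical order); mark gray on enter, black on exit:
d gray
  f gray
  f black
  g gray
    b gray
      b→f: f black — skip
      i gray
        e gray
          c gray
            a gray
            a black
            c→b: b is gray → back edge
First back edge: c → b.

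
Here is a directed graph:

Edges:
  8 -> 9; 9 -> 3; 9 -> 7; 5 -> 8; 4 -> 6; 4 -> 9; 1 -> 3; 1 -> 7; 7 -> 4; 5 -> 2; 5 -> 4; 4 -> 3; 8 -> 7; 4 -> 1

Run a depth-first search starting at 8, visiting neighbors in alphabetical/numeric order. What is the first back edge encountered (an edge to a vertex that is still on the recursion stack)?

DFS from 8 (visiting neighbors in alphabetical/numeric order); mark gray on enter, black on exit:
8 gray
  7 gray
    4 gray
      1 gray
        3 gray
        3 black
        1→7: 7 is gray → back edge
First back edge: 1 → 7.

1->7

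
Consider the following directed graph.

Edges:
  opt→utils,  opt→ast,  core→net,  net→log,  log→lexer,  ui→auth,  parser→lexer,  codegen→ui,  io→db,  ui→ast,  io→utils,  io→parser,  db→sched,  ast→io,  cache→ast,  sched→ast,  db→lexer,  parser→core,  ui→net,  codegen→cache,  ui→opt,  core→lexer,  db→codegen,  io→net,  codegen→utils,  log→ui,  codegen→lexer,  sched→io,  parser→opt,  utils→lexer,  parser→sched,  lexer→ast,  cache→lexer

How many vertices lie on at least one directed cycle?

14

A vertex is on a directed cycle iff it belongs to a strongly connected component of size ≥ 2 (or has a self-loop).
The vertices on cycles are {db, io, ui, ast, log, net, opt, core, cache, lexer, sched, utils, parser, codegen} — 14 in total.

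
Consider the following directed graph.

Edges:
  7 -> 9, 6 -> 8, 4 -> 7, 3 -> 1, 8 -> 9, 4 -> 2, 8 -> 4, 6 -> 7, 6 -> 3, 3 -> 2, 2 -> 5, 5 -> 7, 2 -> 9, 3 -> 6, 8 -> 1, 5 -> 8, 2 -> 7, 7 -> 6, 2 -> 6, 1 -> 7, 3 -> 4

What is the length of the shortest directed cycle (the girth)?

For each vertex v, BFS finds the shortest path from v back to v.
The shortest such closed walk is 3 → 6 → 3, length 2.

2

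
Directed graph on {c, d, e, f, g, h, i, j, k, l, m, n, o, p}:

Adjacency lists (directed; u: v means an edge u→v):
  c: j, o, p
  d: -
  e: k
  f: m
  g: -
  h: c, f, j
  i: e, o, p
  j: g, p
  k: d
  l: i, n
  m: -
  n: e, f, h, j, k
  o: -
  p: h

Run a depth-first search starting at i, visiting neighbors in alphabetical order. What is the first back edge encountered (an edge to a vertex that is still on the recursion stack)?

DFS from i (visiting neighbors in alphabetical order); mark gray on enter, black on exit:
i gray
  e gray
    k gray
      d gray
      d black
    k black
  e black
  o gray
  o black
  p gray
    h gray
      c gray
        j gray
          g gray
          g black
          j→p: p is gray → back edge
First back edge: j → p.

j->p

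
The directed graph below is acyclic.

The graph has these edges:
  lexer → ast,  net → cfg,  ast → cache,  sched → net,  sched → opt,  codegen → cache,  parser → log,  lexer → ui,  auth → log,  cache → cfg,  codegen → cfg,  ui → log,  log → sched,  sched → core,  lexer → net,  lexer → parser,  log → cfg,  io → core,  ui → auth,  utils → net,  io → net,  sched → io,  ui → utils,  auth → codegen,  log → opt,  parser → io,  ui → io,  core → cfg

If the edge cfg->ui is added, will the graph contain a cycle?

Adding cfg→ui creates a cycle iff ui can already reach cfg.
Path from ui: ui → log → cfg.
So ui → … → cfg → ui is a cycle.

Yes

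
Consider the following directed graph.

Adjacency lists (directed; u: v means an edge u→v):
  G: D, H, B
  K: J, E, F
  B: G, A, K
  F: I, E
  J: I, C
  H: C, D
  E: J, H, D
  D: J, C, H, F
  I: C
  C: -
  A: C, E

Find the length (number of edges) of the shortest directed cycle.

For each vertex v, BFS finds the shortest path from v back to v.
The shortest such closed walk is B → G → B, length 2.

2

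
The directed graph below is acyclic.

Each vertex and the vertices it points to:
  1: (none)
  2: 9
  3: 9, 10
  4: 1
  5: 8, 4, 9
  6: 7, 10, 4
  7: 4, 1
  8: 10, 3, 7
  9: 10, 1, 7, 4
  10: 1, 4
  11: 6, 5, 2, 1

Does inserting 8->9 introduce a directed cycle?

No

Adding 8→9 creates a cycle iff 9 can already reach 8.
Explore from 9: no path reaches 8. The graph stays acyclic.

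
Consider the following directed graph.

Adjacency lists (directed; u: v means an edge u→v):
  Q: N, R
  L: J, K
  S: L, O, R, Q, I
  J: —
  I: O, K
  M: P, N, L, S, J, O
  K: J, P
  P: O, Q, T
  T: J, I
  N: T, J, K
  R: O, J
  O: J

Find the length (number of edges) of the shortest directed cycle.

4

For each vertex v, BFS finds the shortest path from v back to v.
The shortest such closed walk is P → T → I → K → P, length 4.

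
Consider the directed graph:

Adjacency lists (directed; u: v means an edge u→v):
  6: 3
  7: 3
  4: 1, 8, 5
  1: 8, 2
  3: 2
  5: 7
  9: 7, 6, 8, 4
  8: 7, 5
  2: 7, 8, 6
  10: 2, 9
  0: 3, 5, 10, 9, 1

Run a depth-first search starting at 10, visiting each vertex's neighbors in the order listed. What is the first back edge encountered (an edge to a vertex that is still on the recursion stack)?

3→2

DFS from 10 (visiting each vertex's neighbors in the order listed); mark gray on enter, black on exit:
10 gray
  2 gray
    7 gray
      3 gray
        3→2: 2 is gray → back edge
First back edge: 3 → 2.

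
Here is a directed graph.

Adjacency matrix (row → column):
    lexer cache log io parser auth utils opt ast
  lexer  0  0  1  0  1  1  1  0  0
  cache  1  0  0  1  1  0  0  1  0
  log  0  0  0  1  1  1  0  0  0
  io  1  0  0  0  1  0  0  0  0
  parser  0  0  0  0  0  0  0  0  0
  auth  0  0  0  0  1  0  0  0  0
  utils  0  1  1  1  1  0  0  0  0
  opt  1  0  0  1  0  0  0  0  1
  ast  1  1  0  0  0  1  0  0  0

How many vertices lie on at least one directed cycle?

7

A vertex is on a directed cycle iff it belongs to a strongly connected component of size ≥ 2 (or has a self-loop).
The vertices on cycles are {io, ast, log, opt, cache, lexer, utils} — 7 in total.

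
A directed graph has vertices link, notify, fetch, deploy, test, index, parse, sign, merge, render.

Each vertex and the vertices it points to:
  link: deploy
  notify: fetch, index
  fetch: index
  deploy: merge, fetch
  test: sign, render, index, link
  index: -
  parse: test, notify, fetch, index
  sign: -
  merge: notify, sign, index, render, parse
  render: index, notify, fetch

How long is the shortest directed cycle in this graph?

For each vertex v, BFS finds the shortest path from v back to v.
The shortest such closed walk is deploy → merge → parse → test → link → deploy, length 5.

5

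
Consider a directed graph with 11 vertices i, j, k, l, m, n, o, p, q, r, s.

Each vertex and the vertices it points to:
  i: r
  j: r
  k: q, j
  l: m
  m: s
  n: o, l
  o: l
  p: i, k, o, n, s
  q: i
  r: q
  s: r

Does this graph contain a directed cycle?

Yes

DFS with white/gray/black marking, starting from k:
k gray
  q gray
    i gray
      r gray
        r→q: q is gray → back edge
Back edge found, so a cycle exists: q → i → r → q.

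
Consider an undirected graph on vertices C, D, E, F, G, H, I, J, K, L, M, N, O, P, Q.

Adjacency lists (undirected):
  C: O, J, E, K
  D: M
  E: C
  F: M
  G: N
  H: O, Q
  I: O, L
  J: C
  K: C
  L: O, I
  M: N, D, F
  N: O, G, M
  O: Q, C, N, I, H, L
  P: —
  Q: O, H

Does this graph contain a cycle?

Yes

DFS, tracking each vertex's parent; an edge to a visited non-parent vertex closes a cycle.
Start from C:
visit C (parent –)
  visit O (parent C)
    visit Q (parent O)
      Q–O: parent, skip
      visit H (parent Q)
        H–O: O visited and ≠ parent → cycle
Cycle: O – Q – H – O.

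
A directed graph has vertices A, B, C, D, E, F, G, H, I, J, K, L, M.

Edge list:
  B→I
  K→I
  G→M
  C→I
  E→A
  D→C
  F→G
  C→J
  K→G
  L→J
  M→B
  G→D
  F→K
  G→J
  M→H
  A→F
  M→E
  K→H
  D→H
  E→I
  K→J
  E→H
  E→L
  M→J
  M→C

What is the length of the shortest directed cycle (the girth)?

5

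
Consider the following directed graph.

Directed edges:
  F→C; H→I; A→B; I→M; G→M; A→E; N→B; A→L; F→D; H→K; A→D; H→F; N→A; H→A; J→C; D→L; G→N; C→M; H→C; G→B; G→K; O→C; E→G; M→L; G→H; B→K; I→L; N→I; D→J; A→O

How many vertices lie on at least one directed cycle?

A vertex is on a directed cycle iff it belongs to a strongly connected component of size ≥ 2 (or has a self-loop).
The vertices on cycles are {A, E, G, H, N} — 5 in total.

5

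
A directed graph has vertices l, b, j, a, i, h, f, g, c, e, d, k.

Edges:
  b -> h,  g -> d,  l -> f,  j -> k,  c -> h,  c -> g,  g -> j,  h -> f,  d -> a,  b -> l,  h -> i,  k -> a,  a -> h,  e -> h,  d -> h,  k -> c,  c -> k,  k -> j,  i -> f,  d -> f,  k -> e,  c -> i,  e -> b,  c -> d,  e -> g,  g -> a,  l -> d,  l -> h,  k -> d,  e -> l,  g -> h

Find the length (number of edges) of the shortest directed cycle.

For each vertex v, BFS finds the shortest path from v back to v.
The shortest such closed walk is k → j → k, length 2.

2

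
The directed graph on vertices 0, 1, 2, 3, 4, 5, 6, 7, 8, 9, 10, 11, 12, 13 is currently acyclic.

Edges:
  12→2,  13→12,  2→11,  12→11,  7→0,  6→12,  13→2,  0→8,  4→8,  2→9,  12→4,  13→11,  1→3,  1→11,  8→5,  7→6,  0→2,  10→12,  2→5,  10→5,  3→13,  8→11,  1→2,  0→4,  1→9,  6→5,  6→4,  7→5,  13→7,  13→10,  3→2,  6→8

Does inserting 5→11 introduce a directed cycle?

Adding 5→11 creates a cycle iff 11 can already reach 5.
Explore from 11: no path reaches 5. The graph stays acyclic.

No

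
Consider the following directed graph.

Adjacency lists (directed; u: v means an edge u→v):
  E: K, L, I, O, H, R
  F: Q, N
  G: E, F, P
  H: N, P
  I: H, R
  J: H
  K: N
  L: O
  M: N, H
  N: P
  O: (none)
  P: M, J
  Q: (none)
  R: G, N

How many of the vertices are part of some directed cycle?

9

A vertex is on a directed cycle iff it belongs to a strongly connected component of size ≥ 2 (or has a self-loop).
The vertices on cycles are {E, G, H, I, J, M, N, P, R} — 9 in total.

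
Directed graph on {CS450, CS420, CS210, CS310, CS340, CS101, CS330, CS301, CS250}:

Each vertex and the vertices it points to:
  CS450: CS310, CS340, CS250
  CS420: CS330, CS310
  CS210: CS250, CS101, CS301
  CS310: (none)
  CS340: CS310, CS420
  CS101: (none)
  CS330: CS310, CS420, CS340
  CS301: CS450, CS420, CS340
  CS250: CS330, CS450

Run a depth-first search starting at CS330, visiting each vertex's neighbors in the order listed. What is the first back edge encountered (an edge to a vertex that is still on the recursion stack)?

CS420->CS330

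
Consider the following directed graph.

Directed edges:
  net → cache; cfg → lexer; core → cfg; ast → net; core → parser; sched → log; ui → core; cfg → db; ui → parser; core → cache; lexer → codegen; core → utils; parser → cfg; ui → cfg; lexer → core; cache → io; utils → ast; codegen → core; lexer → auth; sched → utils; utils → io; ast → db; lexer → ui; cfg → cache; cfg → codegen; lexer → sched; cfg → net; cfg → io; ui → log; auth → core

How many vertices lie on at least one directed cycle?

7

A vertex is on a directed cycle iff it belongs to a strongly connected component of size ≥ 2 (or has a self-loop).
The vertices on cycles are {ui, cfg, auth, core, lexer, parser, codegen} — 7 in total.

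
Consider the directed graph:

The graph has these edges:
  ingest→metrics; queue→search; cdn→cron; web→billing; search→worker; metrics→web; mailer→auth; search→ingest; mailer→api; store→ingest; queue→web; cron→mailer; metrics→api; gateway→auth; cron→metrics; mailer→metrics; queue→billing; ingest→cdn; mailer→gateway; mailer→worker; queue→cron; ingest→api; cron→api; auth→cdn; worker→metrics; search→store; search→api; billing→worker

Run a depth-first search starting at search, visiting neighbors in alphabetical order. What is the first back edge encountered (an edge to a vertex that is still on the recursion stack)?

DFS from search (visiting neighbors in alphabetical order); mark gray on enter, black on exit:
search gray
  api gray
  api black
  ingest gray
    ingest→api: api black — skip
    cdn gray
      cron gray
        cron→api: api black — skip
        mailer gray
          mailer→api: api black — skip
          auth gray
            auth→cdn: cdn is gray → back edge
First back edge: auth → cdn.

auth→cdn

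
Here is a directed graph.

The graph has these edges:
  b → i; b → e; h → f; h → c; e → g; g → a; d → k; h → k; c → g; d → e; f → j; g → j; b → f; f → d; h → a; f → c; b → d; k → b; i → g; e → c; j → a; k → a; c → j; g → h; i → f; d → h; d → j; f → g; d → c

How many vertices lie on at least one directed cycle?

9

A vertex is on a directed cycle iff it belongs to a strongly connected component of size ≥ 2 (or has a self-loop).
The vertices on cycles are {b, c, d, e, f, g, h, i, k} — 9 in total.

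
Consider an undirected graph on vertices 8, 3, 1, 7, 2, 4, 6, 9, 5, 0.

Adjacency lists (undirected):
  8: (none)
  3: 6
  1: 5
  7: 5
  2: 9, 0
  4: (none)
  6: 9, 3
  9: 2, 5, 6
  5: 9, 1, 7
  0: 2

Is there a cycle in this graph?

No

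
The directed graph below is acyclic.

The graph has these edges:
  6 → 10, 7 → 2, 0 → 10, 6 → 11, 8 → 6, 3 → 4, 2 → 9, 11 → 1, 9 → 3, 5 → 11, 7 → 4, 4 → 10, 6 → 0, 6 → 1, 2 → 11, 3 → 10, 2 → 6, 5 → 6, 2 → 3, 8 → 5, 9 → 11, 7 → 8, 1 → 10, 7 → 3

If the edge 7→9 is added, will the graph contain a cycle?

No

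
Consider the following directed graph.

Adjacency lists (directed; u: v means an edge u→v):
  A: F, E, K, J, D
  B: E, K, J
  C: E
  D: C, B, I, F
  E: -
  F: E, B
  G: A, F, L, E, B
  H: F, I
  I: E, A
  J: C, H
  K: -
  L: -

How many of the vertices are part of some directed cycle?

A vertex is on a directed cycle iff it belongs to a strongly connected component of size ≥ 2 (or has a self-loop).
The vertices on cycles are {A, B, D, F, H, I, J} — 7 in total.

7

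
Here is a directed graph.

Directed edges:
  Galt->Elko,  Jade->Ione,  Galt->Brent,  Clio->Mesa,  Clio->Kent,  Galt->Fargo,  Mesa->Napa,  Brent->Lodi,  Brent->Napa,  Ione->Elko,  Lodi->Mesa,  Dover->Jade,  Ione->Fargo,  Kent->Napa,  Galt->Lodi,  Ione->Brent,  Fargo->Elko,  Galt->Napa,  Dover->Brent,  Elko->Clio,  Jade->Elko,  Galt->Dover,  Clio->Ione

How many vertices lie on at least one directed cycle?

4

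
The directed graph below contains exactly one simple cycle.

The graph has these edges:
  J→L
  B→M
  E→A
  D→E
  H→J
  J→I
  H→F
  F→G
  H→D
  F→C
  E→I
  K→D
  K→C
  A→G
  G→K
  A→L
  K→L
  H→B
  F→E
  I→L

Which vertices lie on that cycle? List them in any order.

A, D, E, G, K

DFS with gray/black marking from E:
E gray
  I gray
    L gray
    L black
  I black
  A gray
    A→L: L black — skip
    G gray
      K gray
        K→L: L black — skip
        D gray
          D→E: E is gray → back edge
Back edge closes the cycle E → A → G → K → D → E; its vertices are {A, D, E, G, K}.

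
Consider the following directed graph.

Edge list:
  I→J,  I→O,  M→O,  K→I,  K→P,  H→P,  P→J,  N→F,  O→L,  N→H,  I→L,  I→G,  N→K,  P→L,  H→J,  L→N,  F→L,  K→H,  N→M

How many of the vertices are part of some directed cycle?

9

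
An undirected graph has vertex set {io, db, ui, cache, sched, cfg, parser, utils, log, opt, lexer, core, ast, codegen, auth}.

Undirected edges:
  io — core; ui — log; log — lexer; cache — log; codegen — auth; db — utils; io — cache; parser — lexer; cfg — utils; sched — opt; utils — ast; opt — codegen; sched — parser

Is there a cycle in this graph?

No

DFS, tracking each vertex's parent; an edge to a visited non-parent vertex closes a cycle.
Start from cfg:
visit cfg (parent –)
  visit utils (parent cfg)
    visit ast (parent utils)
      ast–utils: parent, skip
    utils–cfg: parent, skip
    visit db (parent utils)
      db–utils: parent, skip
visit io (parent –)
  visit cache (parent io)
    visit log (parent cache)
      visit ui (parent log)
        ui–log: parent, skip
      log–cache: parent, skip
      visit lexer (parent log)
        lexer–log: parent, skip
        visit parser (parent lexer)
          visit sched (parent parser)
            sched–parser: parent, skip
            visit opt (parent sched)
              opt–sched: parent, skip
              visit codegen (parent opt)
                visit auth (parent codegen)
                  auth–codegen: parent, skip
                codegen–opt: parent, skip
          parser–lexer: parent, skip
    cache–io: parent, skip
  visit core (parent io)
    core–io: parent, skip
No non-parent visited neighbor found — the graph is a forest.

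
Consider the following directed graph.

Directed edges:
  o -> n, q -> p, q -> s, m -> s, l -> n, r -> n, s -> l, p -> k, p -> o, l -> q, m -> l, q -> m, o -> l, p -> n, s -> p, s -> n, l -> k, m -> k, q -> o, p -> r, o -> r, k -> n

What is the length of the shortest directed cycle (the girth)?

3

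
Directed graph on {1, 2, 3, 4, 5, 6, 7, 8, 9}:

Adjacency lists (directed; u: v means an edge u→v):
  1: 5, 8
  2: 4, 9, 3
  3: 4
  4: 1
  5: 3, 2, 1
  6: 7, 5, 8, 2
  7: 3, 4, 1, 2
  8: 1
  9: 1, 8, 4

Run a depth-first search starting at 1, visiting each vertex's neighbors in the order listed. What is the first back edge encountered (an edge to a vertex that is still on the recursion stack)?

4→1

DFS from 1 (visiting each vertex's neighbors in the order listed); mark gray on enter, black on exit:
1 gray
  5 gray
    3 gray
      4 gray
        4→1: 1 is gray → back edge
First back edge: 4 → 1.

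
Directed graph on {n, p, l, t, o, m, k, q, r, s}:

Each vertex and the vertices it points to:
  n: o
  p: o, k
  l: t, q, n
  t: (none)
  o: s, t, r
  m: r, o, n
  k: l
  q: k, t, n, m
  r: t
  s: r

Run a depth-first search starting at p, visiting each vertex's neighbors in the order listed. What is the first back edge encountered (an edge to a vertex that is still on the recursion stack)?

q→k

DFS from p (visiting each vertex's neighbors in the order listed); mark gray on enter, black on exit:
p gray
  o gray
    s gray
      r gray
        t gray
        t black
      r black
    s black
    o→t: t black — skip
    o→r: r black — skip
  o black
  k gray
    l gray
      l→t: t black — skip
      q gray
        q→k: k is gray → back edge
First back edge: q → k.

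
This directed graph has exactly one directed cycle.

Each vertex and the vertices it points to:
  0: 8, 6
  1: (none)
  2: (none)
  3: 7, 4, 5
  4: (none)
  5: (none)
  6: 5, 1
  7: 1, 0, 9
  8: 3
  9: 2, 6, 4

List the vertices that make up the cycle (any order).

0, 3, 7, 8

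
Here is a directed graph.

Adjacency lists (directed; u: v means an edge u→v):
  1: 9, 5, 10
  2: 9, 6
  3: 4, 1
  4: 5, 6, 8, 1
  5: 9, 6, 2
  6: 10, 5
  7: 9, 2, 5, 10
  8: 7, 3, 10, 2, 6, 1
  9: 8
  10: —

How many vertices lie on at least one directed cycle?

A vertex is on a directed cycle iff it belongs to a strongly connected component of size ≥ 2 (or has a self-loop).
The vertices on cycles are {1, 2, 3, 4, 5, 6, 7, 8, 9} — 9 in total.

9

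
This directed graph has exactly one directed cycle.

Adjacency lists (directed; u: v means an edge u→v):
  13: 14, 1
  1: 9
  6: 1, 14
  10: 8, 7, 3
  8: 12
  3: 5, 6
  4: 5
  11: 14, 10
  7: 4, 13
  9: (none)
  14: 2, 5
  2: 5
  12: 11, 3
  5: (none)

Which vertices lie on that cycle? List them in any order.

8, 10, 11, 12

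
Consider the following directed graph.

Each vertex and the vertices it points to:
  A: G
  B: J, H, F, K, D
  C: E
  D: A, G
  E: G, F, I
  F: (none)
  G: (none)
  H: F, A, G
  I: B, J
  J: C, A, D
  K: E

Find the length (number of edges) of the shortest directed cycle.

For each vertex v, BFS finds the shortest path from v back to v.
The shortest such closed walk is I → B → K → E → I, length 4.

4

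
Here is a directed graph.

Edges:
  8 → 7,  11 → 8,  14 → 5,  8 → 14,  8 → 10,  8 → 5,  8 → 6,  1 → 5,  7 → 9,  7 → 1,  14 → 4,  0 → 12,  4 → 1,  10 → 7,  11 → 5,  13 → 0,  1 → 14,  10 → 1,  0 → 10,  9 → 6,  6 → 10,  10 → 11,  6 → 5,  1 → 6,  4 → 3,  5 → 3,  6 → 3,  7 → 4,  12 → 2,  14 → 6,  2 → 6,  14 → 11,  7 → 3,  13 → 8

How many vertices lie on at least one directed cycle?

A vertex is on a directed cycle iff it belongs to a strongly connected component of size ≥ 2 (or has a self-loop).
The vertices on cycles are {1, 4, 6, 7, 8, 9, 10, 11, 14} — 9 in total.

9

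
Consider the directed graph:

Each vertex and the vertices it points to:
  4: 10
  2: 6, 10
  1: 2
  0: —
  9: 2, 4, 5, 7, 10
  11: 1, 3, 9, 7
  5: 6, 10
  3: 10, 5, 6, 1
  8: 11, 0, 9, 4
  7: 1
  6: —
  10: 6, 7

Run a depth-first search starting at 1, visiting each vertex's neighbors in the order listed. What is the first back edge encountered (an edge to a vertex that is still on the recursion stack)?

7→1

DFS from 1 (visiting each vertex's neighbors in the order listed); mark gray on enter, black on exit:
1 gray
  2 gray
    6 gray
    6 black
    10 gray
      10→6: 6 black — skip
      7 gray
        7→1: 1 is gray → back edge
First back edge: 7 → 1.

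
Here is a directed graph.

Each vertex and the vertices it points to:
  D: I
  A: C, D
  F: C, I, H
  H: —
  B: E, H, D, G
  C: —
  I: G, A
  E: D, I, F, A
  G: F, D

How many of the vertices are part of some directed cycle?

5

A vertex is on a directed cycle iff it belongs to a strongly connected component of size ≥ 2 (or has a self-loop).
The vertices on cycles are {A, D, F, G, I} — 5 in total.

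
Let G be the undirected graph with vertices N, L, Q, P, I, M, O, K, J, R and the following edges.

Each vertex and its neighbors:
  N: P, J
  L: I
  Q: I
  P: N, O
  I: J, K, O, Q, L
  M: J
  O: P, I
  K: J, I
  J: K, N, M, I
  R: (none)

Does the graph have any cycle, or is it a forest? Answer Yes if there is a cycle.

DFS, tracking each vertex's parent; an edge to a visited non-parent vertex closes a cycle.
Start from L:
visit L (parent –)
  visit I (parent L)
    visit J (parent I)
      visit K (parent J)
        K–J: parent, skip
        K–I: I visited and ≠ parent → cycle
Cycle: I – J – K – I.

Yes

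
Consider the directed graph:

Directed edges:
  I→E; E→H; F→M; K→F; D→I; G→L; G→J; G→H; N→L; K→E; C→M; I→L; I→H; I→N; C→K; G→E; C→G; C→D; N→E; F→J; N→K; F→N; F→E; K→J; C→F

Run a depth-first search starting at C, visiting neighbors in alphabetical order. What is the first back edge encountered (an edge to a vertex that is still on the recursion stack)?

F→N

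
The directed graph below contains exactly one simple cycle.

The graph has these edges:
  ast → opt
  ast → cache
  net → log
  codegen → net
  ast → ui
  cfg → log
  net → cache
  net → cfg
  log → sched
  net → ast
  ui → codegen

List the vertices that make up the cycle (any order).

ui, ast, net, codegen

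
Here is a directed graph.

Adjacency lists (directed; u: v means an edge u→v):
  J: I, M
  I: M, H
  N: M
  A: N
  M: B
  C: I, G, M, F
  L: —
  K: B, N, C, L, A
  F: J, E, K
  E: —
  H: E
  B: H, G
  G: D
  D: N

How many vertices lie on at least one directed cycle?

8

A vertex is on a directed cycle iff it belongs to a strongly connected component of size ≥ 2 (or has a self-loop).
The vertices on cycles are {B, C, D, F, G, K, M, N} — 8 in total.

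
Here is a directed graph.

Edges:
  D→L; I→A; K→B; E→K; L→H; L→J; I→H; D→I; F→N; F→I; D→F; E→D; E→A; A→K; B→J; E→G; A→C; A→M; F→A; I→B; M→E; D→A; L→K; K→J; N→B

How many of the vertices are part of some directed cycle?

6

A vertex is on a directed cycle iff it belongs to a strongly connected component of size ≥ 2 (or has a self-loop).
The vertices on cycles are {A, D, E, F, I, M} — 6 in total.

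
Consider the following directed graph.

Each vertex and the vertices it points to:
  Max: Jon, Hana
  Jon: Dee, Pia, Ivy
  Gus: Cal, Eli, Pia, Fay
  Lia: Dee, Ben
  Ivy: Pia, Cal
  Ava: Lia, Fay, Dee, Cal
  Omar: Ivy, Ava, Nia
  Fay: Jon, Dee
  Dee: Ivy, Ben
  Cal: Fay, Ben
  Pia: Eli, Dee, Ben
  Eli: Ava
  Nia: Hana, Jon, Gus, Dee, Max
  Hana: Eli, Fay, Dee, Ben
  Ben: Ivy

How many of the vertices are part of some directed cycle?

10

A vertex is on a directed cycle iff it belongs to a strongly connected component of size ≥ 2 (or has a self-loop).
The vertices on cycles are {Ava, Ben, Cal, Dee, Eli, Fay, Ivy, Jon, Lia, Pia} — 10 in total.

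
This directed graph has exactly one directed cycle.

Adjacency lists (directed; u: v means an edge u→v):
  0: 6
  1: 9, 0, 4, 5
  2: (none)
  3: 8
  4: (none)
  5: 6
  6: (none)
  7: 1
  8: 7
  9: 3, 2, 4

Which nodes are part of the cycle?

DFS with gray/black marking from 1:
1 gray
  9 gray
    3 gray
      8 gray
        7 gray
          7→1: 1 is gray → back edge
Back edge closes the cycle 1 → 9 → 3 → 8 → 7 → 1; its vertices are {1, 3, 7, 8, 9}.

1, 3, 7, 8, 9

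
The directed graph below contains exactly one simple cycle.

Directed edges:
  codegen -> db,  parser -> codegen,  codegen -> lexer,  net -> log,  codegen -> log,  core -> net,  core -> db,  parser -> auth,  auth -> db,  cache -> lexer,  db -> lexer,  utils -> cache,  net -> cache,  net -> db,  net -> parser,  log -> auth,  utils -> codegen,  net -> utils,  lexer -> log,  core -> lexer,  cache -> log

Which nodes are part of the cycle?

db, log, auth, lexer

DFS with gray/black marking from auth:
auth gray
  db gray
    lexer gray
      log gray
        log→auth: auth is gray → back edge
Back edge closes the cycle auth → db → lexer → log → auth; its vertices are {db, log, auth, lexer}.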